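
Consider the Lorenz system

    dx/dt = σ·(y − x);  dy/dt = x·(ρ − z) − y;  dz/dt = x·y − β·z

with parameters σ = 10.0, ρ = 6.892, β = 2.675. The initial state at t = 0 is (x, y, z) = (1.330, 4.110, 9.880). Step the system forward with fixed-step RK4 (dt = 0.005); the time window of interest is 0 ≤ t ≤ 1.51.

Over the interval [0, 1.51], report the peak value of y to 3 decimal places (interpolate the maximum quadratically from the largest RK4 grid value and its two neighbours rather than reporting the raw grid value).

max y = 4.830

t=0.000: state=(1.330, 4.110, 9.880)
step 1 (dt=0.005): k1=(27.800, -8.084, -20.963), k2=(26.903, -8.198, -20.565), k3=(26.922, -8.193, -20.577), k4=(26.044, -8.295, -20.194); state += dt/6·(k1+2k2+2k3+k4)
t=0.005: state=(1.465, 4.069, 9.777)
t=0.010: state=(1.591, 4.027, 9.678)
t=0.015: state=(1.708, 3.985, 9.582)
continuing one RK4 step at a time; state shown every 10 steps (Δt=0.05):
t=0.050: state=(2.333, 3.681, 8.988)
t=0.100: state=(2.776, 3.284, 8.284)
t=0.150: state=(2.907, 2.974, 7.664)
t=0.200: state=(2.885, 2.761, 7.093)
t=0.250: state=(2.807, 2.636, 6.563)
t=0.300: state=(2.726, 2.585, 6.078)
t=0.350: state=(2.671, 2.595, 5.644)
t=0.400: state=(2.653, 2.656, 5.263)
t=0.450: state=(2.675, 2.759, 4.941)
t=0.500: state=(2.737, 2.900, 4.680)
t=0.550: state=(2.837, 3.073, 4.484)
t=0.600: state=(2.972, 3.274, 4.354)
t=0.650: state=(3.138, 3.498, 4.293)
t=0.700: state=(3.330, 3.737, 4.304)
t=0.750: state=(3.543, 3.983, 4.386)
t=0.800: state=(3.767, 4.222, 4.540)
t=0.850: state=(3.994, 4.441, 4.760)
t=0.900: state=(4.210, 4.624, 5.036)
t=0.950: state=(4.403, 4.755, 5.354)
t=1.000: state=(4.558, 4.823, 5.690)
t=1.050: state=(4.664, 4.820, 6.021)
t=1.100: state=(4.712, 4.749, 6.319)
t=1.150: state=(4.701, 4.620, 6.562)
t=1.200: state=(4.634, 4.449, 6.731)
t=1.250: state=(4.520, 4.256, 6.821)
t=1.300: state=(4.375, 4.061, 6.832)
t=1.350: state=(4.212, 3.881, 6.774)
t=1.400: state=(4.048, 3.726, 6.660)
t=1.450: state=(3.894, 3.603, 6.506)
t=1.500: state=(3.760, 3.516, 6.328)
t=1.510: state=(3.736, 3.503, 6.291)
largest grid value and its neighbours: y(1.020)=4.83014, y(1.025)=4.83022, y(1.030)=4.82959
parabola through these three points peaks at t≈1.023 with y≈4.83027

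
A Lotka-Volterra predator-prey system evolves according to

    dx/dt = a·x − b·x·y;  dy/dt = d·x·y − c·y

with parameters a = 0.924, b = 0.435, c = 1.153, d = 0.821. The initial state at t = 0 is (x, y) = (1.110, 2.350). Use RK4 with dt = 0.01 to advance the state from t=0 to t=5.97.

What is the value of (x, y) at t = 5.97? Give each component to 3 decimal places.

(x, y) = (1.130, 2.435)

t=0.000: state=(1.110, 2.350)
step 1 (dt=0.01): k1=(-0.109, -0.568), k2=(-0.108, -0.568), k3=(-0.108, -0.568), k4=(-0.106, -0.569); state += dt/6·(k1+2k2+2k3+k4)
t=0.010: state=(1.109, 2.344)
t=0.020: state=(1.108, 2.339)
t=0.030: state=(1.107, 2.333)
continuing one RK4 step at a time; state shown every 20 steps (Δt=0.2):
t=0.200: state=(1.094, 2.236)
t=0.400: state=(1.089, 2.123)
t=0.600: state=(1.094, 2.017)
t=0.800: state=(1.109, 1.919)
t=1.000: state=(1.133, 1.831)
t=1.200: state=(1.166, 1.756)
t=1.400: state=(1.208, 1.694)
t=1.600: state=(1.257, 1.647)
t=1.800: state=(1.312, 1.614)
t=2.000: state=(1.372, 1.598)
t=2.200: state=(1.437, 1.598)
t=2.400: state=(1.503, 1.615)
t=2.600: state=(1.569, 1.651)
t=2.800: state=(1.631, 1.705)
t=3.000: state=(1.687, 1.778)
t=3.200: state=(1.732, 1.869)
t=3.400: state=(1.763, 1.978)
t=3.600: state=(1.776, 2.101)
t=3.800: state=(1.769, 2.232)
t=4.000: state=(1.743, 2.365)
t=4.200: state=(1.697, 2.492)
t=4.400: state=(1.635, 2.602)
t=4.600: state=(1.563, 2.686)
t=4.800: state=(1.484, 2.740)
t=5.000: state=(1.405, 2.758)
t=5.200: state=(1.331, 2.741)
t=5.400: state=(1.263, 2.693)
t=5.600: state=(1.206, 2.619)
t=5.800: state=(1.160, 2.525)
t=5.970: state=(1.130, 2.435)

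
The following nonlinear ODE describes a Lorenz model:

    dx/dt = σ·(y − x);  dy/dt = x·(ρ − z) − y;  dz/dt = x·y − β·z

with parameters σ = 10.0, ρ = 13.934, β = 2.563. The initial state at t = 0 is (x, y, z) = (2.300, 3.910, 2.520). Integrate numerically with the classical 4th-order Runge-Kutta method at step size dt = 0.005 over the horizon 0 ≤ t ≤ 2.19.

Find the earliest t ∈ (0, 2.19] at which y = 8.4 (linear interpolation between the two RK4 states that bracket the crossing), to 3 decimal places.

t = 0.136

t=0.000: state=(2.300, 3.910, 2.520)
step 1 (dt=0.005): k1=(16.100, 22.342, 2.534), k2=(16.256, 22.731, 2.806), k3=(16.262, 22.733, 2.808), k4=(16.424, 23.123, 3.087); state += dt/6·(k1+2k2+2k3+k4)
t=0.005: state=(2.381, 4.024, 2.534)
t=0.010: state=(2.464, 4.141, 2.551)
t=0.015: state=(2.549, 4.263, 2.571)
continuing one RK4 step at a time; state shown every 20 steps (Δt=0.1):
t=0.100: state=(4.351, 6.947, 3.550)
t=0.135: state=(5.335, 8.359, 4.489)
next step: t=0.140: state=(5.488, 8.570, 4.659) — y has crossed 8.4
linear interpolation between t=0.135 (8.35915) and t=0.140 (8.57010) → t≈0.136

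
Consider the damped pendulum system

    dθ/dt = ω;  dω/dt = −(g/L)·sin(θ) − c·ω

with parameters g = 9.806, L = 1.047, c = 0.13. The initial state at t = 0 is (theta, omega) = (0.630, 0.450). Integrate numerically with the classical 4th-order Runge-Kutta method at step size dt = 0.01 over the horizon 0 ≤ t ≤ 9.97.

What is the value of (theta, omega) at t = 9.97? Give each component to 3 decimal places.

(theta, omega) = (-0.017, 1.029)

t=0.000: state=(0.630, 0.450)
step 1 (dt=0.01): k1=(0.450, -5.576), k2=(0.422, -5.590), k3=(0.422, -5.589), k4=(0.394, -5.601); state += dt/6·(k1+2k2+2k3+k4)
t=0.010: state=(0.634, 0.394)
t=0.020: state=(0.638, 0.338)
t=0.030: state=(0.641, 0.282)
continuing one RK4 step at a time; state shown every 50 steps (Δt=0.5):
t=0.500: state=(0.212, -1.796)
t=1.000: state=(-0.558, -0.695)
t=1.500: state=(-0.281, 1.577)
t=2.000: state=(0.482, 0.879)
t=2.500: state=(0.330, -1.352)
t=3.000: state=(-0.407, -1.011)
t=3.500: state=(-0.362, 1.133)
t=4.000: state=(0.335, 1.098)
t=4.500: state=(0.381, -0.923)
t=5.000: state=(-0.267, -1.146)
t=5.500: state=(-0.388, 0.729)
t=6.000: state=(0.204, 1.162)
t=6.500: state=(0.387, -0.551)
t=7.000: state=(-0.148, -1.154)
t=7.500: state=(-0.379, 0.390)
t=8.000: state=(0.097, 1.125)
t=8.500: state=(0.365, -0.247)
t=9.000: state=(-0.053, -1.081)
t=9.500: state=(-0.347, 0.121)
t=9.970: state=(-0.017, 1.029)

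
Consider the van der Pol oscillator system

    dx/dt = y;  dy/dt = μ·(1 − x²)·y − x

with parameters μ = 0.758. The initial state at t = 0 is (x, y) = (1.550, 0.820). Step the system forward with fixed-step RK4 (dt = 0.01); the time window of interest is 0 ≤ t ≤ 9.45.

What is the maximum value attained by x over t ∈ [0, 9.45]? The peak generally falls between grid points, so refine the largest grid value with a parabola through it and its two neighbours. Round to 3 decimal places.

max x = 2.002

t=0.000: state=(1.550, 0.820)
step 1 (dt=0.01): k1=(0.820, -2.422), k2=(0.808, -2.421), k3=(0.808, -2.421), k4=(0.796, -2.419); state += dt/6·(k1+2k2+2k3+k4)
t=0.010: state=(1.558, 0.796)
t=0.020: state=(1.566, 0.772)
t=0.030: state=(1.574, 0.747)
continuing one RK4 step at a time; state shown every 50 steps (Δt=0.5):
t=0.500: state=(1.688, -0.180)
t=1.000: state=(1.452, -0.714)
t=1.500: state=(0.989, -1.154)
t=2.000: state=(0.264, -1.791)
t=2.500: state=(-0.803, -2.342)
t=3.000: state=(-1.756, -1.162)
t=3.500: state=(-1.958, 0.171)
t=4.000: state=(-1.727, 0.682)
t=4.500: state=(-1.302, 1.024)
t=5.000: state=(-0.676, 1.524)
t=5.500: state=(0.271, 2.276)
t=6.000: state=(1.434, 1.986)
t=6.500: state=(1.986, 0.278)
t=7.000: state=(1.892, -0.511)
t=7.500: state=(1.545, -0.860)
t=8.000: state=(1.025, -1.245)
t=8.500: state=(0.254, -1.895)
t=9.000: state=(-0.869, -2.435)
t=9.450: state=(-1.766, -1.277)
largest grid value and its neighbours: x(6.610)=2.00204, x(6.620)=2.00216, x(6.630)=2.00209
parabola through these three points peaks at t≈6.621 with x≈2.00216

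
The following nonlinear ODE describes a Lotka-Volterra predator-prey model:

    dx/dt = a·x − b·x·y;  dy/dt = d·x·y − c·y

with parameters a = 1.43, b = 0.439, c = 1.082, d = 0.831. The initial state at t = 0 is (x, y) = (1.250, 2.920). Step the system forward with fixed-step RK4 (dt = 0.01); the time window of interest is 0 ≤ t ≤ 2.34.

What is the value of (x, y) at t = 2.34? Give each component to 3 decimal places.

(x, y) = (1.385, 3.591)

t=0.000: state=(1.250, 2.920)
step 1 (dt=0.01): k1=(0.185, -0.126), k2=(0.186, -0.124), k3=(0.186, -0.124), k4=(0.186, -0.122); state += dt/6·(k1+2k2+2k3+k4)
t=0.010: state=(1.252, 2.919)
t=0.020: state=(1.254, 2.918)
t=0.030: state=(1.256, 2.916)
continuing one RK4 step at a time; state shown every 10 steps (Δt=0.1):
t=0.100: state=(1.269, 2.910)
t=0.200: state=(1.289, 2.904)
t=0.300: state=(1.309, 2.903)
t=0.400: state=(1.329, 2.907)
t=0.500: state=(1.350, 2.916)
t=0.600: state=(1.370, 2.930)
t=0.700: state=(1.389, 2.949)
t=0.800: state=(1.407, 2.973)
t=0.900: state=(1.424, 3.001)
t=1.000: state=(1.439, 3.034)
t=1.100: state=(1.452, 3.070)
t=1.200: state=(1.463, 3.110)
t=1.300: state=(1.471, 3.153)
t=1.400: state=(1.476, 3.198)
t=1.500: state=(1.479, 3.245)
t=1.600: state=(1.478, 3.293)
t=1.700: state=(1.474, 3.341)
t=1.800: state=(1.467, 3.388)
t=1.900: state=(1.457, 3.434)
t=2.000: state=(1.445, 3.476)
t=2.100: state=(1.429, 3.516)
t=2.200: state=(1.412, 3.551)
t=2.300: state=(1.393, 3.580)
t=2.340: state=(1.385, 3.591)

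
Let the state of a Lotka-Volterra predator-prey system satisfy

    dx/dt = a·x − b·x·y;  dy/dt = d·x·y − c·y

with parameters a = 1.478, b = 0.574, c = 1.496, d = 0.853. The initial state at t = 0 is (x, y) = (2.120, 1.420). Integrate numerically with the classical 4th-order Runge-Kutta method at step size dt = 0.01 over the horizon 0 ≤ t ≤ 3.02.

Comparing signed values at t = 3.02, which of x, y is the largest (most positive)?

t=0.000: state=(2.120, 1.420)
step 1 (dt=0.01): k1=(1.405, 0.444), k2=(1.407, 0.453), k3=(1.407, 0.453), k4=(1.409, 0.462); state += dt/6·(k1+2k2+2k3+k4)
t=0.010: state=(2.134, 1.425)
t=0.020: state=(2.148, 1.429)
t=0.030: state=(2.162, 1.434)
continuing one RK4 step at a time; state shown every 10 steps (Δt=0.1):
t=0.100: state=(2.262, 1.474)
t=0.200: state=(2.405, 1.549)
t=0.300: state=(2.544, 1.647)
t=0.400: state=(2.674, 1.772)
t=0.500: state=(2.788, 1.926)
t=0.600: state=(2.879, 2.112)
t=0.700: state=(2.938, 2.331)
t=0.800: state=(2.959, 2.582)
t=0.900: state=(2.934, 2.859)
t=1.000: state=(2.863, 3.154)
t=1.100: state=(2.746, 3.450)
t=1.200: state=(2.590, 3.731)
t=1.300: state=(2.406, 3.976)
t=1.400: state=(2.207, 4.168)
t=1.500: state=(2.006, 4.296)
t=1.600: state=(1.814, 4.353)
t=1.700: state=(1.638, 4.342)
t=1.800: state=(1.483, 4.270)
t=1.900: state=(1.350, 4.148)
t=2.000: state=(1.239, 3.988)
t=2.100: state=(1.148, 3.801)
t=2.200: state=(1.076, 3.598)
t=2.300: state=(1.021, 3.388)
t=2.400: state=(0.980, 3.177)
t=2.500: state=(0.953, 2.970)
t=2.600: state=(0.937, 2.772)
t=2.700: state=(0.931, 2.585)
t=2.800: state=(0.935, 2.410)
t=2.900: state=(0.949, 2.248)
t=3.000: state=(0.971, 2.101)
t=3.020: state=(0.976, 2.073)
compare at T: x=0.976, y=2.073

largest component: y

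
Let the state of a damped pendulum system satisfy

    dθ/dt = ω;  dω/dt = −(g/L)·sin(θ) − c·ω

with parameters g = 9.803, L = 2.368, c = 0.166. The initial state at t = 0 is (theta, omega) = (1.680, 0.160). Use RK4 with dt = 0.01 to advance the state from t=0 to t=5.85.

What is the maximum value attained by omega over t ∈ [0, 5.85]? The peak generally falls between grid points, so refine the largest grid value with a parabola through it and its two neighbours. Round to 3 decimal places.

max omega = 2.472

t=0.000: state=(1.680, 0.160)
step 1 (dt=0.01): k1=(0.160, -4.142), k2=(0.139, -4.138), k3=(0.139, -4.138), k4=(0.119, -4.134); state += dt/6·(k1+2k2+2k3+k4)
t=0.010: state=(1.681, 0.119)
t=0.020: state=(1.682, 0.077)
t=0.030: state=(1.683, 0.036)
continuing one RK4 step at a time; state shown every 20 steps (Δt=0.2):
t=0.200: state=(1.630, -0.656)
t=0.400: state=(1.419, -1.447)
t=0.600: state=(1.056, -2.168)
t=0.800: state=(0.566, -2.685)
t=1.000: state=(0.007, -2.825)
t=1.200: state=(-0.534, -2.518)
t=1.400: state=(-0.978, -1.875)
t=1.600: state=(-1.274, -1.077)
t=1.800: state=(-1.406, -0.247)
t=2.000: state=(-1.374, 0.564)
t=2.200: state=(-1.184, 1.327)
t=2.400: state=(-0.850, 1.978)
t=2.600: state=(-0.408, 2.392)
t=2.800: state=(0.082, 2.445)
t=3.000: state=(0.544, 2.111)
t=3.200: state=(0.908, 1.498)
t=3.400: state=(1.134, 0.751)
t=3.600: state=(1.206, -0.028)
t=3.800: state=(1.125, -0.779)
t=4.000: state=(0.900, -1.447)
t=4.200: state=(0.557, -1.944)
t=4.400: state=(0.141, -2.159)
t=4.600: state=(-0.283, -2.028)
t=4.800: state=(-0.649, -1.592)
t=5.000: state=(-0.907, -0.964)
t=5.200: state=(-1.030, -0.256)
t=5.400: state=(-1.010, 0.451)
t=5.600: state=(-0.853, 1.094)
t=5.800: state=(-0.581, 1.597)
t=5.850: state=(-0.499, 1.690)
largest grid value and its neighbours: omega(2.720)=2.47196, omega(2.730)=2.47210, omega(2.740)=2.47121
parabola through these three points peaks at t≈2.726 with omega≈2.47216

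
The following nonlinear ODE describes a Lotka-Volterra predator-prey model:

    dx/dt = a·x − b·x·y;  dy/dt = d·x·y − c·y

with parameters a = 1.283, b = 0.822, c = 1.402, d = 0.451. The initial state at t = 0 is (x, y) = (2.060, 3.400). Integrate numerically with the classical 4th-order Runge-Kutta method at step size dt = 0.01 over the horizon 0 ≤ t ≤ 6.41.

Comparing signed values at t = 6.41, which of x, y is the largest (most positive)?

largest component: x

t=0.000: state=(2.060, 3.400)
step 1 (dt=0.01): k1=(-3.114, -1.608), k2=(-3.077, -1.628), k3=(-3.077, -1.628), k4=(-3.041, -1.647); state += dt/6·(k1+2k2+2k3+k4)
t=0.010: state=(2.029, 3.384)
t=0.020: state=(1.999, 3.367)
t=0.030: state=(1.970, 3.350)
continuing one RK4 step at a time; state shown every 25 steps (Δt=0.25):
t=0.250: state=(1.481, 2.914)
t=0.500: state=(1.185, 2.380)
t=0.750: state=(1.053, 1.900)
t=1.000: state=(1.025, 1.503)
t=1.250: state=(1.072, 1.191)
t=1.500: state=(1.187, 0.952)
t=1.750: state=(1.371, 0.774)
t=2.000: state=(1.635, 0.645)
t=2.250: state=(1.992, 0.557)
t=2.500: state=(2.464, 0.504)
t=2.750: state=(3.069, 0.484)
t=3.000: state=(3.825, 0.502)
t=3.250: state=(4.726, 0.572)
t=3.500: state=(5.710, 0.726)
t=3.750: state=(6.595, 1.025)
t=4.000: state=(7.000, 1.565)
t=4.250: state=(6.458, 2.378)
t=4.500: state=(4.993, 3.212)
t=4.750: state=(3.377, 3.617)
t=5.000: state=(2.228, 3.476)
t=5.250: state=(1.570, 3.021)
t=5.500: state=(1.229, 2.486)
t=5.750: state=(1.070, 1.991)
t=6.000: state=(1.024, 1.577)
t=6.250: state=(1.057, 1.248)
t=6.410: state=(1.114, 1.078)
compare at T: x=1.114, y=1.078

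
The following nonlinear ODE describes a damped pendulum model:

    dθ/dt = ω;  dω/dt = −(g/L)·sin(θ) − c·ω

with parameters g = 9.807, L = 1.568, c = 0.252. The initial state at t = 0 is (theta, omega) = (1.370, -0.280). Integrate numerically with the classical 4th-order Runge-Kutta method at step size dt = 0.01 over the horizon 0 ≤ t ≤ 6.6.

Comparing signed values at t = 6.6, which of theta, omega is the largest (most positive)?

t=0.000: state=(1.370, -0.280)
step 1 (dt=0.01): k1=(-0.280, -6.058), k2=(-0.310, -6.049), k3=(-0.310, -6.049), k4=(-0.340, -6.039); state += dt/6·(k1+2k2+2k3+k4)
t=0.010: state=(1.367, -0.340)
t=0.020: state=(1.363, -0.401)
t=0.030: state=(1.359, -0.461)
continuing one RK4 step at a time; state shown every 25 steps (Δt=0.25):
t=0.250: state=(1.117, -1.707)
t=0.500: state=(0.549, -2.728)
t=0.750: state=(-0.170, -2.839)
t=1.000: state=(-0.785, -1.952)
t=1.250: state=(-1.106, -0.583)
t=1.500: state=(-1.074, 0.816)
t=1.750: state=(-0.718, 1.964)
t=2.000: state=(-0.145, 2.480)
t=2.250: state=(0.444, 2.089)
t=2.500: state=(0.843, 1.029)
t=2.750: state=(0.942, -0.238)
t=3.000: state=(0.735, -1.371)
t=3.250: state=(0.295, -2.043)
t=3.500: state=(-0.223, -1.966)
t=3.750: state=(-0.630, -1.199)
t=4.000: state=(-0.796, -0.109)
t=4.250: state=(-0.687, 0.944)
t=4.500: state=(-0.352, 1.653)
t=4.750: state=(0.087, 1.750)
t=5.000: state=(0.469, 1.210)
t=5.250: state=(0.662, 0.301)
t=5.500: state=(0.616, -0.645)
t=5.750: state=(0.361, -1.332)
t=6.000: state=(-0.008, -1.518)
t=6.250: state=(-0.351, -1.142)
t=6.500: state=(-0.547, -0.393)
t=6.600: state=(-0.570, -0.054)
compare at T: theta=-0.570, omega=-0.054

largest component: omega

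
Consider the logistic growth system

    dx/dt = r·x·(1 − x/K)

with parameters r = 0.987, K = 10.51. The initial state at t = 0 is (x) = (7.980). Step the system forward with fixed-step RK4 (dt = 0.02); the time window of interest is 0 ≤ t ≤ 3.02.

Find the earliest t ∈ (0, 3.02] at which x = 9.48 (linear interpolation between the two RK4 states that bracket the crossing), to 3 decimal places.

t=0.000: state=(7.980)
step 1 (dt=0.02): k1=(1.896), k2=(1.886), k3=(1.886), k4=(1.877); state += dt/6·(k1+2k2+2k3+k4)
t=0.020: state=(8.018)
t=0.040: state=(8.055)
t=0.060: state=(8.092)
continuing one RK4 step at a time; state shown every 5 steps (Δt=0.1):
t=0.100: state=(8.165)
t=0.200: state=(8.340)
t=0.300: state=(8.505)
t=0.400: state=(8.660)
t=0.500: state=(8.806)
t=0.600: state=(8.942)
t=0.700: state=(9.069)
t=0.800: state=(9.187)
t=0.900: state=(9.297)
t=1.000: state=(9.399)
t=1.080: state=(9.475)
next step: t=1.100: state=(9.494) — x has crossed 9.48
linear interpolation between t=1.080 (9.47540) and t=1.100 (9.49366) → t≈1.085

t = 1.085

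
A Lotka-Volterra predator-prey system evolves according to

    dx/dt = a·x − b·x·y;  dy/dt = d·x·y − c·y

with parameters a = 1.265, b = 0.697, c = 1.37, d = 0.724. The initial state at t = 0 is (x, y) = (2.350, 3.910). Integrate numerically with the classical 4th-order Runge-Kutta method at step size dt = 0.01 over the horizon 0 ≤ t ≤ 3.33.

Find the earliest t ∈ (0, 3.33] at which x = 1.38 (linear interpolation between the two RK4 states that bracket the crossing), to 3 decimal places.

t = 0.357

t=0.000: state=(2.350, 3.910)
step 1 (dt=0.01): k1=(-3.432, 1.296), k2=(-3.417, 1.249), k3=(-3.417, 1.249), k4=(-3.402, 1.203); state += dt/6·(k1+2k2+2k3+k4)
t=0.010: state=(2.316, 3.922)
t=0.020: state=(2.282, 3.934)
t=0.030: state=(2.248, 3.945)
continuing one RK4 step at a time; state shown every 20 steps (Δt=0.2):
t=0.200: state=(1.738, 3.989)
t=0.350: state=(1.393, 3.847)
next step: t=0.360: state=(1.374, 3.832) — x has crossed 1.38
linear interpolation between t=0.350 (1.39331) and t=0.360 (1.37378) → t≈0.357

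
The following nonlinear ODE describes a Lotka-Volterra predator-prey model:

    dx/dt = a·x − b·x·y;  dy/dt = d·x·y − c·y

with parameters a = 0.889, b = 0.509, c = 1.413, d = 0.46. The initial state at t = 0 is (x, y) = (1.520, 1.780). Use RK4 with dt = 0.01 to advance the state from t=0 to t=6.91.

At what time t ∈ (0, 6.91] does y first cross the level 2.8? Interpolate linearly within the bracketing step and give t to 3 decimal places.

t=0.000: state=(1.520, 1.780)
step 1 (dt=0.01): k1=(-0.026, -1.271), k2=(-0.021, -1.266), k3=(-0.021, -1.266), k4=(-0.016, -1.262); state += dt/6·(k1+2k2+2k3+k4)
t=0.010: state=(1.520, 1.767)
t=0.020: state=(1.520, 1.755)
t=0.030: state=(1.520, 1.742)
continuing one RK4 step at a time; state shown every 25 steps (Δt=0.25):
t=0.250: state=(1.543, 1.490)
t=0.500: state=(1.619, 1.255)
t=0.750: state=(1.745, 1.069)
t=1.000: state=(1.920, 0.926)
t=1.250: state=(2.146, 0.822)
t=1.500: state=(2.426, 0.750)
t=1.750: state=(2.762, 0.710)
t=2.000: state=(3.154, 0.700)
t=2.250: state=(3.599, 0.725)
t=2.500: state=(4.084, 0.792)
t=2.750: state=(4.578, 0.915)
t=3.000: state=(5.029, 1.118)
t=3.250: state=(5.348, 1.428)
t=3.500: state=(5.423, 1.869)
t=3.750: state=(5.159, 2.421)
t=3.910: state=(4.810, 2.789)
next step: t=3.920: state=(4.784, 2.811) — y has crossed 2.8
linear interpolation between t=3.910 (2.78917) and t=3.920 (2.81139) → t≈3.915

t = 3.915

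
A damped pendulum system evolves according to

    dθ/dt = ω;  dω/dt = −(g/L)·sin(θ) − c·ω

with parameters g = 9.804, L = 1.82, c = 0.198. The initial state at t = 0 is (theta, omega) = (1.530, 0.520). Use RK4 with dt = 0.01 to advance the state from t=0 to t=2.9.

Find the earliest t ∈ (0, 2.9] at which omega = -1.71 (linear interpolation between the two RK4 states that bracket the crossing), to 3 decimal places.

t=0.000: state=(1.530, 0.520)
step 1 (dt=0.01): k1=(0.520, -5.485), k2=(0.493, -5.480), k3=(0.493, -5.480), k4=(0.465, -5.475); state += dt/6·(k1+2k2+2k3+k4)
t=0.010: state=(1.535, 0.465)
t=0.020: state=(1.539, 0.410)
t=0.030: state=(1.543, 0.356)
continuing one RK4 step at a time; state shown every 10 steps (Δt=0.1):
t=0.100: state=(1.555, -0.023)
t=0.200: state=(1.526, -0.556)
t=0.300: state=(1.444, -1.077)
t=0.400: state=(1.311, -1.579)
t=0.420: state=(1.278, -1.676)
next step: t=0.430: state=(1.261, -1.724) — omega has crossed -1.71
linear interpolation between t=0.420 (-1.67624) and t=0.430 (-1.72432) → t≈0.427

t = 0.427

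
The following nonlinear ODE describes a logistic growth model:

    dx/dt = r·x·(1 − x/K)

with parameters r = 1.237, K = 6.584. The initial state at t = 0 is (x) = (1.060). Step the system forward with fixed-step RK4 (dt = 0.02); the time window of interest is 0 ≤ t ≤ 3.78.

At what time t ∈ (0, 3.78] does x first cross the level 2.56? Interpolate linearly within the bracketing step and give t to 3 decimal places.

t = 0.969

t=0.000: state=(1.060)
step 1 (dt=0.02): k1=(1.100), k2=(1.109), k3=(1.109), k4=(1.119); state += dt/6·(k1+2k2+2k3+k4)
t=0.020: state=(1.082)
t=0.040: state=(1.105)
t=0.060: state=(1.128)
continuing one RK4 step at a time; state shown every 10 steps (Δt=0.2):
t=0.200: state=(1.299)
t=0.400: state=(1.576)
t=0.600: state=(1.891)
t=0.800: state=(2.242)
t=0.960: state=(2.543)
next step: t=0.980: state=(2.581) — x has crossed 2.56
linear interpolation between t=0.960 (2.54274) and t=0.980 (2.58146) → t≈0.969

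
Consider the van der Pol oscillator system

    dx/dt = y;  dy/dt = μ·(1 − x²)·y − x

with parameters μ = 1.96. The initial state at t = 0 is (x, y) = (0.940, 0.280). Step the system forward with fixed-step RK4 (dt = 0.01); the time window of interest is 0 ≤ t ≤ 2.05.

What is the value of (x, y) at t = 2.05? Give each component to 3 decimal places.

(x, y) = (-1.481, -2.595)

t=0.000: state=(0.940, 0.280)
step 1 (dt=0.01): k1=(0.280, -0.876), k2=(0.276, -0.880), k3=(0.276, -0.880), k4=(0.271, -0.884); state += dt/6·(k1+2k2+2k3+k4)
t=0.010: state=(0.943, 0.271)
t=0.020: state=(0.945, 0.262)
t=0.030: state=(0.948, 0.253)
continuing one RK4 step at a time; state shown every 10 steps (Δt=0.1):
t=0.100: state=(0.964, 0.189)
t=0.200: state=(0.978, 0.094)
t=0.300: state=(0.982, -0.004)
t=0.400: state=(0.977, -0.103)
t=0.500: state=(0.962, -0.201)
t=0.600: state=(0.936, -0.301)
t=0.700: state=(0.901, -0.404)
t=0.800: state=(0.855, -0.512)
t=0.900: state=(0.798, -0.631)
t=1.000: state=(0.729, -0.764)
t=1.100: state=(0.645, -0.919)
t=1.200: state=(0.544, -1.107)
t=1.300: state=(0.422, -1.338)
t=1.400: state=(0.274, -1.627)
t=1.500: state=(0.094, -1.986)
t=1.600: state=(-0.125, -2.413)
t=1.700: state=(-0.389, -2.868)
t=1.800: state=(-0.696, -3.233)
t=1.900: state=(-1.026, -3.309)
t=2.000: state=(-1.342, -2.936)
t=2.050: state=(-1.481, -2.595)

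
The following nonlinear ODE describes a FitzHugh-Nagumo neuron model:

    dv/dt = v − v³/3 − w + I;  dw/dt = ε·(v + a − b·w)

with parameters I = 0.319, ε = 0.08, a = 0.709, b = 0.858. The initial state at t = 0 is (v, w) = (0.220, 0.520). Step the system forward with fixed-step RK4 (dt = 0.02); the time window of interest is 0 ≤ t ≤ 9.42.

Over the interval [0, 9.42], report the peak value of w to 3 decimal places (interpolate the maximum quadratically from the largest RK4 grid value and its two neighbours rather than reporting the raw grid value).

t=0.000: state=(0.220, 0.520)
step 1 (dt=0.02): k1=(0.015, 0.039), k2=(0.015, 0.039), k3=(0.015, 0.039), k4=(0.015, 0.039); state += dt/6·(k1+2k2+2k3+k4)
t=0.020: state=(0.220, 0.521)
t=0.040: state=(0.221, 0.522)
t=0.060: state=(0.221, 0.522)
continuing one RK4 step at a time; state shown every 25 steps (Δt=0.5):
t=0.500: state=(0.224, 0.539)
t=1.000: state=(0.219, 0.558)
t=1.500: state=(0.199, 0.575)
t=2.000: state=(0.156, 0.590)
t=2.500: state=(0.077, 0.603)
t=3.000: state=(-0.060, 0.611)
t=3.500: state=(-0.288, 0.612)
t=4.000: state=(-0.642, 0.601)
t=4.500: state=(-1.094, 0.575)
t=5.000: state=(-1.486, 0.532)
t=5.500: state=(-1.691, 0.479)
t=6.000: state=(-1.757, 0.422)
t=6.500: state=(-1.763, 0.367)
t=7.000: state=(-1.748, 0.313)
t=7.500: state=(-1.727, 0.262)
t=8.000: state=(-1.703, 0.214)
t=8.500: state=(-1.679, 0.168)
t=9.000: state=(-1.654, 0.125)
t=9.420: state=(-1.634, 0.090)
largest grid value and its neighbours: w(3.280)=0.61274, w(3.300)=0.61275, w(3.320)=0.61274
parabola through these three points peaks at t≈3.299 with w≈0.61275

max w = 0.613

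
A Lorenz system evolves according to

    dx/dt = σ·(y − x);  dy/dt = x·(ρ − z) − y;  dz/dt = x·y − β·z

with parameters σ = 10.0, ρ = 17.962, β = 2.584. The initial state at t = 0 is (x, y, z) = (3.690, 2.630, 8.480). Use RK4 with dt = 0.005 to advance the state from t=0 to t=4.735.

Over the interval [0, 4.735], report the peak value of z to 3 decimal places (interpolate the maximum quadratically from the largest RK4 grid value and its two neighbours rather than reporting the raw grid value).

max z = 24.214

t=0.000: state=(3.690, 2.630, 8.480)
step 1 (dt=0.005): k1=(-10.600, 32.359, -12.208), k2=(-9.526, 32.138, -11.902), k3=(-9.558, 32.162, -11.899), k4=(-8.514, 31.961, -11.594); state += dt/6·(k1+2k2+2k3+k4)
t=0.005: state=(3.642, 2.791, 8.420)
t=0.010: state=(3.605, 2.950, 8.364)
t=0.015: state=(3.577, 3.107, 8.311)
continuing one RK4 step at a time; state shown every 40 steps (Δt=0.2):
t=0.200: state=(6.730, 9.995, 10.009)
t=0.400: state=(10.705, 8.767, 23.673)
t=0.600: state=(3.641, 1.198, 18.367)
t=0.800: state=(1.997, 2.284, 11.512)
t=1.000: state=(4.180, 6.223, 8.817)
t=1.200: state=(9.896, 12.343, 17.001)
t=1.400: state=(7.075, 3.205, 22.304)
t=1.600: state=(2.517, 1.913, 14.543)
t=1.800: state=(3.271, 4.520, 9.971)
t=2.000: state=(7.729, 10.711, 12.783)
t=2.200: state=(9.384, 6.766, 23.021)
t=2.400: state=(3.661, 2.076, 17.094)
t=2.600: state=(3.120, 3.873, 11.505)
t=2.800: state=(6.455, 9.001, 11.694)
t=3.000: state=(9.853, 9.030, 21.478)
t=3.200: state=(4.879, 2.685, 18.751)
t=3.400: state=(3.337, 3.734, 12.832)
t=3.600: state=(5.922, 8.061, 11.847)
t=3.800: state=(9.558, 9.667, 19.972)
t=4.000: state=(5.736, 3.434, 19.491)
t=4.200: state=(3.700, 3.868, 13.785)
t=4.400: state=(5.815, 7.666, 12.397)
t=4.600: state=(9.163, 9.539, 19.155)
t=4.735: state=(7.620, 5.412, 20.903)
largest grid value and its neighbours: z(0.430)=24.20756, z(0.435)=24.21372, z(0.440)=24.19814
parabola through these three points peaks at t≈0.434 with z≈24.21423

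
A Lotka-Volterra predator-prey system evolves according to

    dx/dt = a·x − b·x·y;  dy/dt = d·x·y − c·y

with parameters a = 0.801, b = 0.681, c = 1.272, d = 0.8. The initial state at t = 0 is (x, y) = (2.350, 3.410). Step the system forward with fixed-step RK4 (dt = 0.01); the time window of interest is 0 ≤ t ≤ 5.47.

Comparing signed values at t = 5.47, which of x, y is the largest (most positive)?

largest component: x

t=0.000: state=(2.350, 3.410)
step 1 (dt=0.01): k1=(-3.575, 2.073), k2=(-3.564, 2.031), k3=(-3.564, 2.031), k4=(-3.553, 1.988); state += dt/6·(k1+2k2+2k3+k4)
t=0.010: state=(2.314, 3.430)
t=0.020: state=(2.279, 3.450)
t=0.030: state=(2.244, 3.468)
continuing one RK4 step at a time; state shown every 20 steps (Δt=0.2):
t=0.200: state=(1.699, 3.648)
t=0.400: state=(1.216, 3.563)
t=0.600: state=(0.895, 3.265)
t=0.800: state=(0.691, 2.871)
t=1.000: state=(0.565, 2.459)
t=1.200: state=(0.487, 2.073)
t=1.400: state=(0.441, 1.731)
t=1.600: state=(0.418, 1.437)
t=1.800: state=(0.410, 1.190)
t=2.000: state=(0.415, 0.986)
t=2.200: state=(0.431, 0.818)
t=2.400: state=(0.457, 0.681)
t=2.600: state=(0.493, 0.570)
t=2.800: state=(0.539, 0.480)
t=3.000: state=(0.596, 0.407)
t=3.200: state=(0.664, 0.349)
t=3.400: state=(0.746, 0.303)
t=3.600: state=(0.842, 0.267)
t=3.800: state=(0.955, 0.239)
t=4.000: state=(1.087, 0.218)
t=4.200: state=(1.239, 0.203)
t=4.400: state=(1.416, 0.195)
t=4.600: state=(1.619, 0.193)
t=4.800: state=(1.850, 0.197)
t=5.000: state=(2.113, 0.210)
t=5.200: state=(2.407, 0.233)
t=5.400: state=(2.730, 0.273)
t=5.470: state=(2.849, 0.292)
compare at T: x=2.849, y=0.292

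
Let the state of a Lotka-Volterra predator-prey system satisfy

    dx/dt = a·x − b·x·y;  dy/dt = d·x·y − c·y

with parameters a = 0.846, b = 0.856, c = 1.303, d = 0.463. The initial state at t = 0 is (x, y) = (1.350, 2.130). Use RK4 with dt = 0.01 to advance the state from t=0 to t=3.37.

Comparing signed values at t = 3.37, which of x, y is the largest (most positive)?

largest component: x

t=0.000: state=(1.350, 2.130)
step 1 (dt=0.01): k1=(-1.319, -1.444), k2=(-1.305, -1.446), k3=(-1.305, -1.446), k4=(-1.290, -1.447); state += dt/6·(k1+2k2+2k3+k4)
t=0.010: state=(1.337, 2.116)
t=0.020: state=(1.324, 2.101)
t=0.030: state=(1.312, 2.087)
continuing one RK4 step at a time; state shown every 20 steps (Δt=0.2):
t=0.200: state=(1.138, 1.840)
t=0.400: state=(1.008, 1.566)
t=0.600: state=(0.933, 1.319)
t=0.800: state=(0.898, 1.106)
t=1.000: state=(0.894, 0.926)
t=1.200: state=(0.916, 0.776)
t=1.400: state=(0.960, 0.652)
t=1.600: state=(1.026, 0.551)
t=1.800: state=(1.114, 0.468)
t=2.000: state=(1.225, 0.402)
t=2.200: state=(1.361, 0.349)
t=2.400: state=(1.524, 0.308)
t=2.600: state=(1.717, 0.275)
t=2.800: state=(1.944, 0.251)
t=3.000: state=(2.209, 0.235)
t=3.200: state=(2.515, 0.225)
t=3.370: state=(2.812, 0.222)
compare at T: x=2.812, y=0.222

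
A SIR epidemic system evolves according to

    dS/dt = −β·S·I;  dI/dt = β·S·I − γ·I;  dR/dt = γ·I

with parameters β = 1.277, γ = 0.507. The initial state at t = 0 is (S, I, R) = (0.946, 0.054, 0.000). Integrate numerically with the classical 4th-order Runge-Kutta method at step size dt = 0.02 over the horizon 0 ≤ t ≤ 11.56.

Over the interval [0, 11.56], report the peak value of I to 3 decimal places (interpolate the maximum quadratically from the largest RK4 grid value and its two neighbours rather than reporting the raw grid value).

max I = 0.258

t=0.000: state=(0.946, 0.054, 0.000)
step 1 (dt=0.02): k1=(-0.065, 0.038, 0.027), k2=(-0.066, 0.038, 0.028), k3=(-0.066, 0.038, 0.028), k4=(-0.066, 0.038, 0.028); state += dt/6·(k1+2k2+2k3+k4)
t=0.020: state=(0.945, 0.055, 0.001)
t=0.040: state=(0.943, 0.056, 0.001)
t=0.060: state=(0.942, 0.056, 0.002)
continuing one RK4 step at a time; state shown every 25 steps (Δt=0.5):
t=0.500: state=(0.908, 0.076, 0.016)
t=1.000: state=(0.858, 0.103, 0.039)
t=1.500: state=(0.795, 0.136, 0.069)
t=2.000: state=(0.720, 0.171, 0.108)
t=2.500: state=(0.639, 0.205, 0.156)
t=3.000: state=(0.555, 0.233, 0.212)
t=3.500: state=(0.475, 0.251, 0.273)
t=4.000: state=(0.404, 0.258, 0.338)
t=4.500: state=(0.342, 0.254, 0.403)
t=5.000: state=(0.292, 0.241, 0.466)
t=5.500: state=(0.252, 0.223, 0.525)
t=6.000: state=(0.220, 0.201, 0.579)
t=6.500: state=(0.195, 0.178, 0.627)
t=7.000: state=(0.175, 0.155, 0.669)
t=7.500: state=(0.160, 0.134, 0.706)
t=8.000: state=(0.148, 0.115, 0.738)
t=8.500: state=(0.138, 0.098, 0.764)
t=9.000: state=(0.130, 0.083, 0.787)
t=9.500: state=(0.124, 0.069, 0.806)
t=10.000: state=(0.119, 0.058, 0.823)
t=10.500: state=(0.115, 0.049, 0.836)
t=11.000: state=(0.112, 0.041, 0.847)
t=11.500: state=(0.109, 0.034, 0.857)
t=11.560: state=(0.109, 0.033, 0.858)
largest grid value and its neighbours: I(4.020)=0.25824, I(4.040)=0.25826, I(4.060)=0.25826
parabola through these three points peaks at t≈4.049 with I≈0.25826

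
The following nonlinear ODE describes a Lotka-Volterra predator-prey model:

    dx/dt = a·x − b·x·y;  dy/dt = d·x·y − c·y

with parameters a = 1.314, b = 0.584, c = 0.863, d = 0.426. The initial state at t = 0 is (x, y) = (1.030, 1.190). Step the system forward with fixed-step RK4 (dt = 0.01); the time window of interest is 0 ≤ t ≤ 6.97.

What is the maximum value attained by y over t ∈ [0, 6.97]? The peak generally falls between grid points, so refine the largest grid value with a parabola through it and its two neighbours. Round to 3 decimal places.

t=0.000: state=(1.030, 1.190)
step 1 (dt=0.01): k1=(0.638, -0.505), k2=(0.641, -0.502), k3=(0.641, -0.502), k4=(0.645, -0.499); state += dt/6·(k1+2k2+2k3+k4)
t=0.010: state=(1.036, 1.185)
t=0.020: state=(1.043, 1.180)
t=0.030: state=(1.049, 1.175)
continuing one RK4 step at a time; state shown every 25 steps (Δt=0.25):
t=0.250: state=(1.213, 1.080)
t=0.500: state=(1.447, 1.003)
t=0.750: state=(1.743, 0.957)
t=1.000: state=(2.107, 0.946)
t=1.250: state=(2.545, 0.976)
t=1.500: state=(3.049, 1.059)
t=1.750: state=(3.590, 1.216)
t=2.000: state=(4.103, 1.477)
t=2.250: state=(4.468, 1.882)
t=2.500: state=(4.530, 2.458)
t=2.750: state=(4.178, 3.161)
t=3.000: state=(3.475, 3.838)
t=3.250: state=(2.657, 4.287)
t=3.500: state=(1.948, 4.409)
t=3.750: state=(1.435, 4.247)
t=4.000: state=(1.097, 3.911)
t=4.250: state=(0.886, 3.500)
t=4.500: state=(0.762, 3.078)
t=4.750: state=(0.695, 2.679)
t=5.000: state=(0.671, 2.322)
t=5.250: state=(0.679, 2.010)
t=5.500: state=(0.718, 1.745)
t=5.750: state=(0.786, 1.523)
t=6.000: state=(0.886, 1.341)
t=6.250: state=(1.023, 1.196)
t=6.500: state=(1.203, 1.085)
t=6.750: state=(1.435, 1.006)
t=6.970: state=(1.689, 0.962)
largest grid value and its neighbours: y(3.460)=4.41079, y(3.470)=4.41099, y(3.480)=4.41071
parabola through these three points peaks at t≈3.469 with y≈4.41099

max y = 4.411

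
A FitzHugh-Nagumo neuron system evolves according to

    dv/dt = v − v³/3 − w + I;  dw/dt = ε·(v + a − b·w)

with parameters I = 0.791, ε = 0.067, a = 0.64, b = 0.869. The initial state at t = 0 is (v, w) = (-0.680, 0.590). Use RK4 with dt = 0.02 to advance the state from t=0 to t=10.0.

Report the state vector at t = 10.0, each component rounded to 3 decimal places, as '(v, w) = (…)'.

t=0.000: state=(-0.680, 0.590)
step 1 (dt=0.02): k1=(-0.374, -0.037), k2=(-0.376, -0.037), k3=(-0.376, -0.037), k4=(-0.377, -0.037); state += dt/6·(k1+2k2+2k3+k4)
t=0.020: state=(-0.688, 0.589)
t=0.040: state=(-0.695, 0.589)
t=0.060: state=(-0.703, 0.588)
continuing one RK4 step at a time; state shown every 25 steps (Δt=0.5):
t=0.500: state=(-0.884, 0.568)
t=1.000: state=(-1.097, 0.541)
t=1.500: state=(-1.276, 0.507)
t=2.000: state=(-1.393, 0.469)
t=2.500: state=(-1.451, 0.430)
t=3.000: state=(-1.470, 0.390)
t=3.500: state=(-1.466, 0.352)
t=4.000: state=(-1.449, 0.314)
t=4.500: state=(-1.426, 0.279)
t=5.000: state=(-1.398, 0.246)
t=5.500: state=(-1.368, 0.214)
t=6.000: state=(-1.336, 0.184)
t=6.500: state=(-1.302, 0.157)
t=7.000: state=(-1.268, 0.131)
t=7.500: state=(-1.231, 0.107)
t=8.000: state=(-1.193, 0.085)
t=8.500: state=(-1.152, 0.065)
t=9.000: state=(-1.109, 0.047)
t=9.500: state=(-1.062, 0.031)
t=10.000: state=(-1.011, 0.017)

(v, w) = (-1.011, 0.017)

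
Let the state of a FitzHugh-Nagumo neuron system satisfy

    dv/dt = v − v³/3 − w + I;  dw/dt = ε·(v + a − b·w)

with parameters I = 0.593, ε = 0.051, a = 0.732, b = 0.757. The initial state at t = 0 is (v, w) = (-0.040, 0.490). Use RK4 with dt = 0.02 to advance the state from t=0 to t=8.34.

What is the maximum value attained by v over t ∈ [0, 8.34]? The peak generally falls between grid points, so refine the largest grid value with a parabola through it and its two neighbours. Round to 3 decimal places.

t=0.000: state=(-0.040, 0.490)
step 1 (dt=0.02): k1=(0.063, 0.016), k2=(0.063, 0.016), k3=(0.063, 0.016), k4=(0.064, 0.016); state += dt/6·(k1+2k2+2k3+k4)
t=0.020: state=(-0.039, 0.490)
t=0.040: state=(-0.037, 0.491)
t=0.060: state=(-0.036, 0.491)
continuing one RK4 step at a time; state shown every 25 steps (Δt=0.5):
t=0.500: state=(-0.002, 0.499)
t=1.000: state=(0.056, 0.508)
t=1.500: state=(0.144, 0.519)
t=2.000: state=(0.279, 0.533)
t=2.500: state=(0.482, 0.551)
t=3.000: state=(0.765, 0.574)
t=3.500: state=(1.093, 0.605)
t=4.000: state=(1.375, 0.644)
t=4.500: state=(1.543, 0.687)
t=5.000: state=(1.614, 0.732)
t=5.500: state=(1.630, 0.778)
t=6.000: state=(1.622, 0.823)
t=6.500: state=(1.603, 0.866)
t=7.000: state=(1.580, 0.908)
t=7.500: state=(1.554, 0.949)
t=8.000: state=(1.527, 0.988)
t=8.340: state=(1.508, 1.014)
largest grid value and its neighbours: v(5.500)=1.63008, v(5.520)=1.63009, v(5.540)=1.63007
parabola through these three points peaks at t≈5.515 with v≈1.63009

max v = 1.630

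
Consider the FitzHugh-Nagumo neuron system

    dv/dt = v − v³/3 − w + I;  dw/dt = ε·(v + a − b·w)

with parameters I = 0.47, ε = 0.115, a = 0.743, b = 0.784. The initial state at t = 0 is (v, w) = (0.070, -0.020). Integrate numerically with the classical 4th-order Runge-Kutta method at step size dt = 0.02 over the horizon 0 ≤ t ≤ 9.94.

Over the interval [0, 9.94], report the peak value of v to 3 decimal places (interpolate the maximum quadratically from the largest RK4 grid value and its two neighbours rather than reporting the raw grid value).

t=0.000: state=(0.070, -0.020)
step 1 (dt=0.02): k1=(0.560, 0.095), k2=(0.565, 0.096), k3=(0.565, 0.096), k4=(0.569, 0.096); state += dt/6·(k1+2k2+2k3+k4)
t=0.020: state=(0.081, -0.018)
t=0.040: state=(0.093, -0.016)
t=0.060: state=(0.104, -0.014)
continuing one RK4 step at a time; state shown every 25 steps (Δt=0.5):
t=0.500: state=(0.414, 0.036)
t=1.000: state=(0.884, 0.112)
t=1.500: state=(1.353, 0.212)
t=2.000: state=(1.629, 0.330)
t=2.500: state=(1.715, 0.452)
t=3.000: state=(1.709, 0.570)
t=3.500: state=(1.670, 0.682)
t=4.000: state=(1.618, 0.786)
t=4.500: state=(1.561, 0.882)
t=5.000: state=(1.500, 0.971)
t=5.500: state=(1.435, 1.053)
t=6.000: state=(1.367, 1.127)
t=6.500: state=(1.293, 1.194)
t=7.000: state=(1.214, 1.254)
t=7.500: state=(1.127, 1.306)
t=8.000: state=(1.027, 1.351)
t=8.500: state=(0.909, 1.387)
t=9.000: state=(0.764, 1.415)
t=9.500: state=(0.571, 1.432)
t=9.940: state=(0.333, 1.436)
largest grid value and its neighbours: v(2.660)=1.71917, v(2.680)=1.71923, v(2.700)=1.71919
parabola through these three points peaks at t≈2.682 with v≈1.71923

max v = 1.719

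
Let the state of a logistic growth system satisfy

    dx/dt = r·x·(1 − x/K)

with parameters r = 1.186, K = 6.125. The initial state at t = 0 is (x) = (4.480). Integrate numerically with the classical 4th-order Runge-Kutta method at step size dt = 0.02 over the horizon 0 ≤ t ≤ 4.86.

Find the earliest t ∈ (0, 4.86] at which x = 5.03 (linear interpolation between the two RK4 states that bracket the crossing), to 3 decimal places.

t = 0.441

t=0.000: state=(4.480)
step 1 (dt=0.02): k1=(1.427), k2=(1.419), k3=(1.419), k4=(1.411); state += dt/6·(k1+2k2+2k3+k4)
t=0.020: state=(4.508)
t=0.040: state=(4.536)
t=0.060: state=(4.564)
continuing one RK4 step at a time; state shown every 10 steps (Δt=0.2):
t=0.200: state=(4.749)
t=0.400: state=(4.986)
t=0.440: state=(5.029)
next step: t=0.460: state=(5.050) — x has crossed 5.03
linear interpolation between t=0.440 (5.02915) and t=0.460 (5.05033) → t≈0.441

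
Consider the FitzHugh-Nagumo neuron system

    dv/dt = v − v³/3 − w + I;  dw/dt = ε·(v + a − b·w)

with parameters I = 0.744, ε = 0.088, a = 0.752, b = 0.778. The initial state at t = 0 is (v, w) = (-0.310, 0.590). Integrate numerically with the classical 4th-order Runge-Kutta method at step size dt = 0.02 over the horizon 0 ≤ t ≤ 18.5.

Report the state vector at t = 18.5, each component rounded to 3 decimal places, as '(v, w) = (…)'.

t=0.000: state=(-0.310, 0.590)
step 1 (dt=0.02): k1=(-0.146, -0.001), k2=(-0.147, -0.002), k3=(-0.147, -0.002), k4=(-0.149, -0.002); state += dt/6·(k1+2k2+2k3+k4)
t=0.020: state=(-0.313, 0.590)
t=0.040: state=(-0.316, 0.590)
t=0.060: state=(-0.319, 0.590)
continuing one RK4 step at a time; state shown every 50 steps (Δt=1):
t=1.000: state=(-0.537, 0.580)
t=2.000: state=(-0.947, 0.543)
t=3.000: state=(-1.338, 0.473)
t=4.000: state=(-1.478, 0.384)
t=5.000: state=(-1.472, 0.296)
t=6.000: state=(-1.420, 0.218)
t=7.000: state=(-1.355, 0.149)
t=8.000: state=(-1.283, 0.091)
t=9.000: state=(-1.206, 0.043)
t=10.000: state=(-1.123, 0.005)
t=11.000: state=(-1.029, -0.023)
t=12.000: state=(-0.918, -0.040)
t=13.000: state=(-0.773, -0.046)
t=14.000: state=(-0.556, -0.036)
t=15.000: state=(-0.144, -0.001)
t=16.000: state=(0.805, 0.086)
t=17.000: state=(1.776, 0.262)
t=18.000: state=(1.873, 0.466)
t=18.500: state=(1.845, 0.564)

(v, w) = (1.845, 0.564)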